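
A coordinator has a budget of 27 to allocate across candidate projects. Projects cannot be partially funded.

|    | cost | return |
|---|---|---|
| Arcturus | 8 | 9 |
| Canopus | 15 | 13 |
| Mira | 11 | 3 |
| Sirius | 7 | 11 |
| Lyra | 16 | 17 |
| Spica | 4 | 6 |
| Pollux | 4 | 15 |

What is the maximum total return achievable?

43

Take Sirius, Lyra, and Pollux: cost 7 + 16 + 4 = 27 ≤ 27, return 11 + 17 + 15 = 43.
No other feasible combination does better.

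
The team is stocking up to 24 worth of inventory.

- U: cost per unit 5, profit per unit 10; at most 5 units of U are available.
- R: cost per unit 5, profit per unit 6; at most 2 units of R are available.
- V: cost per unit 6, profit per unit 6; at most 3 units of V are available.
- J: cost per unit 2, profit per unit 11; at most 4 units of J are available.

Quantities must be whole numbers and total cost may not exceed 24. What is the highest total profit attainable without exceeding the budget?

74

This is a bounded integer knapsack.
J has the best ratio (11/2); taking only J gives at most 4×11 = 44 (stopped by the supply cap of 4).
Mixing does better — 3×U and 4×J: cost 23 ≤ 24, profit 3·10 + 4·11 = 74.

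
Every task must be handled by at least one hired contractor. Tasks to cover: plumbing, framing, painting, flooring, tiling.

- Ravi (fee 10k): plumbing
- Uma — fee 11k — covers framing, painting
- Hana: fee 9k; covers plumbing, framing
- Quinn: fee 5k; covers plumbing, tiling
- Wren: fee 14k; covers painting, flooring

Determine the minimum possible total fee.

28

This is a weighted set-cover instance.
The greedy cost-per-new-task heuristic would pick Quinn, Uma, and Wren for 30, but a cheaper cover exists.
Choose Hana, Quinn, and Wren: together they cover plumbing, framing, painting, flooring, tiling — every task.
Total fee: 9 + 5 + 14 = 28.
No cover costs less than 28.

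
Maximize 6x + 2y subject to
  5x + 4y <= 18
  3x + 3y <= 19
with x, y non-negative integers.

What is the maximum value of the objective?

The continuous relaxation peaks at (3.6, 0) with value 21.60; rounding to a feasible lattice point costs some objective.
(x,y)=(3,0): 5·3+4·0=15≤18, 3·3+3·0=9≤19, objective 18.
(x,y)=(2,1): 5·2+4·1=14≤18, 3·2+3·1=9≤19, objective 14.
Maximum is 18 at (x,y)=(3,0).

18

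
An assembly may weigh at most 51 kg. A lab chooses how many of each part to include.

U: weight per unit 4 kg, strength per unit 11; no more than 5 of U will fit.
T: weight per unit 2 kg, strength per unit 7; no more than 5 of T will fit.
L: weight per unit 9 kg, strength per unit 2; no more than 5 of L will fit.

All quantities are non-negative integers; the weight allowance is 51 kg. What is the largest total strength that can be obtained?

Take 5×U, 5×T, and 2×L: weight 48 ≤ 51, strength 5·11 + 5·7 + 2·2 = 94.
T has the best ratio (7/2) and is taken to its limit of 5; remaining capacity is filled optimally with the others.

94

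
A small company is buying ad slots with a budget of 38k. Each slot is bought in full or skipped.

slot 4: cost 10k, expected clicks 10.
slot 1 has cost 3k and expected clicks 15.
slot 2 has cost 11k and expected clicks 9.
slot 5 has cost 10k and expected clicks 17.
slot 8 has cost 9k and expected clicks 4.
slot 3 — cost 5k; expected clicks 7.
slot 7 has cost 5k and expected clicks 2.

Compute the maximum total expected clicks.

53

slot 4 + slot 1 + slot 5 + slot 8 + slot 3: cost 10 + 3 + 10 + 9 + 5 = 37 ≤ 38, expected clicks 10 + 15 + 17 + 4 + 7 = 53.
slot 4 + slot 1 + slot 5 + slot 3 + slot 7: cost 10 + 3 + 10 + 5 + 5 = 33 ≤ 38, expected clicks 10 + 15 + 17 + 7 + 2 = 51.
slot 1 + slot 2 + slot 5 + slot 8 + slot 3: cost 3 + 11 + 10 + 9 + 5 = 38 ≤ 38, expected clicks 15 + 9 + 17 + 4 + 7 = 52.
Best is slot 4, slot 1, slot 5, slot 8, and slot 3 with total expected clicks 53.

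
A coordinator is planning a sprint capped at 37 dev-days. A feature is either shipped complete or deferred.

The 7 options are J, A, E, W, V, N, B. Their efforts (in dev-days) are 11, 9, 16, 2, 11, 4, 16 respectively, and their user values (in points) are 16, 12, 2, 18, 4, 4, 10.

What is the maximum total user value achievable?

J + A + W + V + N: effort 11 + 9 + 2 + 11 + 4 = 37 ≤ 37, user value 16 + 12 + 18 + 4 + 4 = 54.
J + A + W + N: effort 11 + 9 + 2 + 4 = 26 ≤ 37, user value 16 + 12 + 18 + 4 = 50.
Best is J, A, W, V, and N with total user value 54.

54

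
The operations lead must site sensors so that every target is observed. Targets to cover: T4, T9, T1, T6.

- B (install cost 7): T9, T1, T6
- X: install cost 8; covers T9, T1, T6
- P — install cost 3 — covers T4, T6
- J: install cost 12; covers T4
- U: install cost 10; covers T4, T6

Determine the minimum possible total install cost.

10

This is an integer covering problem.
Choose B and P: together they cover T4, T9, T1, T6 — every target.
Total install cost: 7 + 3 = 10.
No cover costs less than 10.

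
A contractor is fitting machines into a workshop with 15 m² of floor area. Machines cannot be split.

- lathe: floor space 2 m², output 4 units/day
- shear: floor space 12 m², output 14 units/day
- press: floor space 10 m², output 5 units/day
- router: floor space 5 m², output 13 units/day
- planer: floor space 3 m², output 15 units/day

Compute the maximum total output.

32

shear + planer: floor space 12 + 3 = 15 ≤ 15, output 14 + 15 = 29.
lathe + router + planer: floor space 2 + 5 + 3 = 10 ≤ 15, output 4 + 13 + 15 = 32.
router + planer: floor space 5 + 3 = 8 ≤ 15, output 13 + 15 = 28.
Best is lathe, router, and planer with total output 32.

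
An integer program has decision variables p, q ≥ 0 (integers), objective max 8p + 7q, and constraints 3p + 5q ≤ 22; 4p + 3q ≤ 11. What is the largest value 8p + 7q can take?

23

Relaxing integrality, the LP optimum is 25.67 at (p,q) = (0, 3.67), which is not an integer point.
(p,q)=(2,1): 3·2+5·1=11≤22, 4·2+3·1=11≤11, objective 23.
(p,q)=(1,2): 3·1+5·2=13≤22, 4·1+3·2=10≤11, objective 22.
Maximum is 23 at (p,q)=(2,1).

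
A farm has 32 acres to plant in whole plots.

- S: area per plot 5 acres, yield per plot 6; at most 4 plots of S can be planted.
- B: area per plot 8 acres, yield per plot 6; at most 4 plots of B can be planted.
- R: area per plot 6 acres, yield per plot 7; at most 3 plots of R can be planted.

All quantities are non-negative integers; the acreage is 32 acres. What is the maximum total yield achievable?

38

This is a bounded integer knapsack.
S has the best ratio (6/5); taking only S gives at most 4×6 = 24 (stopped by the supply cap of 4).
Mixing does better — 4×S and 2×R: area 32 ≤ 32, yield 4·6 + 2·7 = 38.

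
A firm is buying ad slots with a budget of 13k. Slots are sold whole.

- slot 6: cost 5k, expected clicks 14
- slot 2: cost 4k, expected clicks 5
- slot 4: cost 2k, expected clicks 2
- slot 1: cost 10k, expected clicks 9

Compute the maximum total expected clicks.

21

Allowing fractional choices, the relaxed optimum would be about 22.8, but ad slots are indivisible.
slot 6 + slot 2: cost 5 + 4 = 9 ≤ 13, expected clicks 14 + 5 = 19.
slot 6 + slot 2 + slot 4: cost 5 + 4 + 2 = 11 ≤ 13, expected clicks 14 + 5 + 2 = 21.
Best is slot 6, slot 2, and slot 4 with total expected clicks 21.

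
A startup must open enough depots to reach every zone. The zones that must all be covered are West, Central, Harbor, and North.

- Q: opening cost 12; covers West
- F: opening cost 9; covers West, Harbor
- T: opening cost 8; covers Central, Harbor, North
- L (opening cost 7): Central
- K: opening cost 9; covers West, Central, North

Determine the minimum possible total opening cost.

Choose F and T: together they cover West, Central, Harbor, North — every zone.
Total opening cost: 9 + 8 = 17.
No cover costs less than 17.

17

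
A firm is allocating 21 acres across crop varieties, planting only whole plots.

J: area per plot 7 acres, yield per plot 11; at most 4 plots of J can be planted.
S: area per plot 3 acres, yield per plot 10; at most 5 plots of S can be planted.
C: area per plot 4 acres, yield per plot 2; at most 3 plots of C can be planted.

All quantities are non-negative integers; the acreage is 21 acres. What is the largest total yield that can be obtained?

52

This is a bounded integer knapsack.
Take 5×S and 1×C: area 19 ≤ 21, yield 5·10 + 1·2 = 52.
S has the best ratio (10/3) and is taken to its limit of 5; remaining capacity is filled optimally with the others.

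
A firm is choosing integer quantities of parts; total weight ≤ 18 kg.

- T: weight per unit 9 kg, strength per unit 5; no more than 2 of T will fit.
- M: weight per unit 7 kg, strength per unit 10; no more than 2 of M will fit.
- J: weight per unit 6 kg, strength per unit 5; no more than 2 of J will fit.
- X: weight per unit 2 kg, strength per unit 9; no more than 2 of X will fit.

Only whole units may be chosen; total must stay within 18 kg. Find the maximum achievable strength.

X has the best ratio (9/2); taking only X gives at most 2×9 = 18 (stopped by the supply cap of 2).
Mixing does better — 2×M and 2×X: weight 18 ≤ 18, strength 2·10 + 2·9 = 38.

38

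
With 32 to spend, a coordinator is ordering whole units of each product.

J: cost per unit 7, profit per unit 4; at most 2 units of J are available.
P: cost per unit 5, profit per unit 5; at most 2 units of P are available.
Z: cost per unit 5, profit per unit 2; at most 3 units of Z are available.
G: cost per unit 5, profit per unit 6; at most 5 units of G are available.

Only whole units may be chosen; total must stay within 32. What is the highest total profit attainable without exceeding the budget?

This is a bounded integer knapsack.
G has the best ratio (6/5); taking only G gives at most 5×6 = 30 (stopped by the supply cap of 5).
Mixing does better — 1×P and 5×G: cost 30 ≤ 32, profit 1·5 + 5·6 = 35.

35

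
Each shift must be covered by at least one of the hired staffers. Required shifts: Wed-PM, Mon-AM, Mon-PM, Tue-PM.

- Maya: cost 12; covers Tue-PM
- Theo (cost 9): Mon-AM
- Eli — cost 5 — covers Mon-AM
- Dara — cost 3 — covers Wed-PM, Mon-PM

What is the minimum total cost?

20

Choose Maya, Eli, and Dara: together they cover Wed-PM, Mon-AM, Mon-PM, Tue-PM — every shift.
Total cost: 12 + 5 + 3 = 20.
No cover costs less than 20.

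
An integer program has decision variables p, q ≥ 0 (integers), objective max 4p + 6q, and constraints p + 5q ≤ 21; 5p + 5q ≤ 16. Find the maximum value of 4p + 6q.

Relaxing integrality, the LP optimum is 19.20 at (p,q) = (0, 3.2), which is not an integer point.
(p,q)=(0,3): 1·0+5·3=15≤21, 5·0+5·3=15≤16, objective 18.
(p,q)=(1,2): 1·1+5·2=11≤21, 5·1+5·2=15≤16, objective 16.
(p,q)=(0,2): 1·0+5·2=10≤21, 5·0+5·2=10≤16, objective 12.
Maximum is 18 at (p,q)=(0,3).

18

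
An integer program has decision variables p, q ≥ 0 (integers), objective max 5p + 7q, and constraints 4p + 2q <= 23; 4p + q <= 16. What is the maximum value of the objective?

(p,q)=(0,11): 4·0+2·11=22≤23, 4·0+1·11=11≤16, objective 77.
(p,q)=(0,10): 4·0+2·10=20≤23, 4·0+1·10=10≤16, objective 70.
The best lattice point is (0,11), giving 77.

77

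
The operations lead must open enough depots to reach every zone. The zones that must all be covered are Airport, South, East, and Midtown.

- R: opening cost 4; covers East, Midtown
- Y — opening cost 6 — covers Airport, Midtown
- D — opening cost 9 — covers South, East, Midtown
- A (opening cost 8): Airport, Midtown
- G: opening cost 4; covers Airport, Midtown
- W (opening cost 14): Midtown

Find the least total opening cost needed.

This is a weighted set-cover instance.
The greedy cost-per-new-zone heuristic would pick R, G, and D for 17, but a cheaper cover exists.
Choose D and G: together they cover Airport, South, East, Midtown — every zone.
Total opening cost: 9 + 4 = 13.
No cover costs less than 13.

13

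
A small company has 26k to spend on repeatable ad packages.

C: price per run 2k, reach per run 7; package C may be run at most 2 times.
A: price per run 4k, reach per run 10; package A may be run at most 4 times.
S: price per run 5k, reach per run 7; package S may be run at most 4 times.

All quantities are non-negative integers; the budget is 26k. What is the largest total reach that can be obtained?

2×C, 4×A, and 1×S: price 25 ≤ 26, reach 2·7 + 4·10 + 1·7 = 61.
2×C, 3×A, and 2×S: price 26 ≤ 26, reach 2·7 + 3·10 + 2·7 = 58.
Best is 61.

61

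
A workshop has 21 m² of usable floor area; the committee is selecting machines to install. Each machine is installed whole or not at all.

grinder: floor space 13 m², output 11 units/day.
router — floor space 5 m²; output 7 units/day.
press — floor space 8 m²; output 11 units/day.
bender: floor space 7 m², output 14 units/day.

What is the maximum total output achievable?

32

Allowing fractional choices, the relaxed optimum would be about 32.8, but machines are indivisible.
router + press + bender: floor space 5 + 8 + 7 = 20 ≤ 21, output 7 + 11 + 14 = 32.
press + bender: floor space 8 + 7 = 15 ≤ 21, output 11 + 14 = 25.
Best is router, press, and bender with total output 32.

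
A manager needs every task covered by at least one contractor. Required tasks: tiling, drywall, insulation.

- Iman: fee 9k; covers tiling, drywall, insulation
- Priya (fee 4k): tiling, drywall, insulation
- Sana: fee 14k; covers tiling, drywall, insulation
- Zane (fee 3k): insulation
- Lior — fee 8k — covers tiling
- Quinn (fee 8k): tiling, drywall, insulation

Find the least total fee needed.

This is an integer covering problem.
Priya alone covers tiling, drywall, insulation — every task.
Total fee: 4.

4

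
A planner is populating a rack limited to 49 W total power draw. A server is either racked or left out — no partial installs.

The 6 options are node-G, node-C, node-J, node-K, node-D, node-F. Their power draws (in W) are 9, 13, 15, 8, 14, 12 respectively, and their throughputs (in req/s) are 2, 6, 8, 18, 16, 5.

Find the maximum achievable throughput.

47

This is a 0-1 knapsack instance.
Allowing fractional choices, the relaxed optimum would be about 47.5, but servers are indivisible.
node-J + node-K + node-D + node-F: power draw 15 + 8 + 14 + 12 = 49 ≤ 49, throughput 8 + 18 + 16 + 5 = 47.
node-C + node-K + node-D + node-F: power draw 13 + 8 + 14 + 12 = 47 ≤ 49, throughput 6 + 18 + 16 + 5 = 45.
node-G + node-J + node-K + node-D: power draw 9 + 15 + 8 + 14 = 46 ≤ 49, throughput 2 + 8 + 18 + 16 = 44.
Best is node-J, node-K, node-D, and node-F with total throughput 47.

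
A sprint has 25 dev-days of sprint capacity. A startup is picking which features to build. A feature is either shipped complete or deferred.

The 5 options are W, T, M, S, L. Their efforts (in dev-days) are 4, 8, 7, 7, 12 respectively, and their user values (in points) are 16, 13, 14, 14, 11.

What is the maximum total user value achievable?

Allowing fractional choices, the relaxed optimum would be about 55.4, but features are indivisible.
W + T + S: effort 4 + 8 + 7 = 19 ≤ 25, user value 16 + 13 + 14 = 43.
W + M + S: effort 4 + 7 + 7 = 18 ≤ 25, user value 16 + 14 + 14 = 44.
W + T + M: effort 4 + 8 + 7 = 19 ≤ 25, user value 16 + 13 + 14 = 43.
Best is W, M, and S with total user value 44.

44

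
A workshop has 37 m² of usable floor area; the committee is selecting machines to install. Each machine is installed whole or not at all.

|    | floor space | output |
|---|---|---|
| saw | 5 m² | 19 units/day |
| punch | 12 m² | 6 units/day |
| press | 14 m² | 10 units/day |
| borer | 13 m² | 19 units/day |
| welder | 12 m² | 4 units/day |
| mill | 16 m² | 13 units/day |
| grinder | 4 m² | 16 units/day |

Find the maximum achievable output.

Treat it as a binary knapsack problem.
saw + press + borer + grinder: floor space 5 + 14 + 13 + 4 = 36 ≤ 37, output 19 + 10 + 19 + 16 = 64.
saw + punch + borer + grinder: floor space 5 + 12 + 13 + 4 = 34 ≤ 37, output 19 + 6 + 19 + 16 = 60.
Best is saw, press, borer, and grinder with total output 64.

64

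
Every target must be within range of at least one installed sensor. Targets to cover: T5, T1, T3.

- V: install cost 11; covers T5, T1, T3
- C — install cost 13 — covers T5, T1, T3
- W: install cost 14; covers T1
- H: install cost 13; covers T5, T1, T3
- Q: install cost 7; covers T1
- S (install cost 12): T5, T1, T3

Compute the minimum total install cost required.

V alone covers T5, T1, T3 — every target.
Total install cost: 11.
No cover costs less than 11.

11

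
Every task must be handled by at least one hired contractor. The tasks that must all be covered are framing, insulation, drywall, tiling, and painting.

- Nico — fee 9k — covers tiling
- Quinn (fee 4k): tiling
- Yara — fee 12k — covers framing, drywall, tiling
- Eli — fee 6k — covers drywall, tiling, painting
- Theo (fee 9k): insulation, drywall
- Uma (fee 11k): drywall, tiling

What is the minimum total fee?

Choose Yara, Eli, and Theo: together they cover framing, insulation, drywall, tiling, painting — every task.
Total fee: 12 + 6 + 9 = 27.
No cover costs less than 27.

27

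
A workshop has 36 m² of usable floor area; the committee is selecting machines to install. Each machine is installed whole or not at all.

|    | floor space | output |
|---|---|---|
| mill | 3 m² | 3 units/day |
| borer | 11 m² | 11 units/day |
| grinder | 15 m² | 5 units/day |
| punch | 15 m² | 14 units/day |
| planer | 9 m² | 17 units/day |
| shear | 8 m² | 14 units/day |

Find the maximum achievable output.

Allowing fractional choices, the relaxed optimum would be about 49.7, but machines are indivisible.
punch + planer + shear: floor space 15 + 9 + 8 = 32 ≤ 36, output 14 + 17 + 14 = 45.
mill + punch + planer + shear: floor space 3 + 15 + 9 + 8 = 35 ≤ 36, output 3 + 14 + 17 + 14 = 48.
mill + borer + planer + shear: floor space 3 + 11 + 9 + 8 = 31 ≤ 36, output 3 + 11 + 17 + 14 = 45.
Best is mill, punch, planer, and shear with total output 48.

48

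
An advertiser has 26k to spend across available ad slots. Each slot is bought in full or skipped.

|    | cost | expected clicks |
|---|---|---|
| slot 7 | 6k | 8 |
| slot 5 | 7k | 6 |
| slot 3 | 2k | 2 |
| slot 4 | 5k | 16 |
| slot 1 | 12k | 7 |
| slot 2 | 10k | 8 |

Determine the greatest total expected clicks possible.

Treat it as a binary knapsack problem.
Allowing fractional choices, the relaxed optimum would be about 36.8, but ad slots are indivisible.
slot 7 + slot 3 + slot 4 + slot 1: cost 6 + 2 + 5 + 12 = 25 ≤ 26, expected clicks 8 + 2 + 16 + 7 = 33.
slot 7 + slot 3 + slot 4 + slot 2: cost 6 + 2 + 5 + 10 = 23 ≤ 26, expected clicks 8 + 2 + 16 + 8 = 34.
slot 7 + slot 5 + slot 3 + slot 4: cost 6 + 7 + 2 + 5 = 20 ≤ 26, expected clicks 8 + 6 + 2 + 16 = 32.
Best is slot 7, slot 3, slot 4, and slot 2 with total expected clicks 34.

34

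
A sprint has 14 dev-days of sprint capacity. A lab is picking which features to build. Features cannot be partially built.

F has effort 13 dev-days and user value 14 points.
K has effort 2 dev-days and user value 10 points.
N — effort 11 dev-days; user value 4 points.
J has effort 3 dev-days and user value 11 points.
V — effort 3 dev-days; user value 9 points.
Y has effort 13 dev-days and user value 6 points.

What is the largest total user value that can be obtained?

This is a 0-1 knapsack instance.
Take K, J, and V: effort 2 + 3 + 3 = 8 ≤ 14, user value 10 + 11 + 9 = 30.
No other feasible combination does better.

30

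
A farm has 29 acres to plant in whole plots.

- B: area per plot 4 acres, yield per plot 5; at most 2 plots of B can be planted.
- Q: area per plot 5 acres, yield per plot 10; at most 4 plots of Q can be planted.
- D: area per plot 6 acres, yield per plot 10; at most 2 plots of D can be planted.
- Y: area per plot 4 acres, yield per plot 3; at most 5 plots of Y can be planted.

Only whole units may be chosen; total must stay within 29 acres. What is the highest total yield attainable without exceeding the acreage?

50

Q has the best ratio (10/5); taking only Q gives at most 4×10 = 40 (stopped by the supply cap of 4).
Mixing does better — 3×Q and 2×D: area 27 ≤ 29, yield 3·10 + 2·10 = 50.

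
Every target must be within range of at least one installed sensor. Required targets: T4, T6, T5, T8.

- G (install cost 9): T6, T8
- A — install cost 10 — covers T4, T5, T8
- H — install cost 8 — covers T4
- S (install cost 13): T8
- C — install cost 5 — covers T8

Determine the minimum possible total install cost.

This is a weighted set-cover instance.
Choose G and A: together they cover T4, T6, T5, T8 — every target.
Total install cost: 9 + 10 = 19.

19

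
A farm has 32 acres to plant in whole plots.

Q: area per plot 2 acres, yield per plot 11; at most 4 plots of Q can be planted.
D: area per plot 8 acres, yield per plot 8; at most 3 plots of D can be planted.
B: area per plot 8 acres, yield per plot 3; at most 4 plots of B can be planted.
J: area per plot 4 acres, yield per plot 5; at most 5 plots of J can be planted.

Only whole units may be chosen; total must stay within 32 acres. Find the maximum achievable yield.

72

This is a bounded integer knapsack.
Q has the best ratio (11/2); taking only Q gives at most 4×11 = 44 (stopped by the supply cap of 4).
Mixing does better — 4×Q, 1×D, and 4×J: area 32 ≤ 32, yield 4·11 + 1·8 + 4·5 = 72.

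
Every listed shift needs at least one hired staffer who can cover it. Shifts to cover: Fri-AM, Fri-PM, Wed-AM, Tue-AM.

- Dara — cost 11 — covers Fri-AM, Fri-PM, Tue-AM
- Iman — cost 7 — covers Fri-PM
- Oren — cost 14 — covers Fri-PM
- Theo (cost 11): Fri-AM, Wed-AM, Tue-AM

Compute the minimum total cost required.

The greedy cost-per-new-shift heuristic would pick Dara and Theo for 22, but a cheaper cover exists.
Choose Iman and Theo: together they cover Fri-AM, Fri-PM, Wed-AM, Tue-AM — every shift.
Total cost: 7 + 11 = 18.
No cover costs less than 18.

18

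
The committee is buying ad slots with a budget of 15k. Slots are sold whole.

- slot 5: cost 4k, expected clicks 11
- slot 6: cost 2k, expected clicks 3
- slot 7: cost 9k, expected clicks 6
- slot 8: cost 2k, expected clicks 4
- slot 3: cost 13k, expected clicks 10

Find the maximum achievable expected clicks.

Treat it as a binary knapsack problem.
Allowing fractional choices, the relaxed optimum would be about 23.4, but ad slots are indivisible.
slot 5 + slot 6 + slot 8: cost 4 + 2 + 2 = 8 ≤ 15, expected clicks 11 + 3 + 4 = 18.
slot 5 + slot 6 + slot 7: cost 4 + 2 + 9 = 15 ≤ 15, expected clicks 11 + 3 + 6 = 20.
slot 5 + slot 7 + slot 8: cost 4 + 9 + 2 = 15 ≤ 15, expected clicks 11 + 6 + 4 = 21.
Best is slot 5, slot 7, and slot 8 with total expected clicks 21.

21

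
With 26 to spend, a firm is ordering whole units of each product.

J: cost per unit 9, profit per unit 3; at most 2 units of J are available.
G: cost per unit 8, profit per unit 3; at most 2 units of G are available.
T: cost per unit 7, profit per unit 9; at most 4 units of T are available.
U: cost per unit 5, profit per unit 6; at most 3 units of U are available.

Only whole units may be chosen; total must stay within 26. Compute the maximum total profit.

33

This is a bounded integer knapsack.
3×T and 1×U: cost 26 ≤ 26, profit 3·9 + 1·6 = 33.
2×T and 2×U: cost 24 ≤ 26, profit 2·9 + 2·6 = 30.
Best is 33.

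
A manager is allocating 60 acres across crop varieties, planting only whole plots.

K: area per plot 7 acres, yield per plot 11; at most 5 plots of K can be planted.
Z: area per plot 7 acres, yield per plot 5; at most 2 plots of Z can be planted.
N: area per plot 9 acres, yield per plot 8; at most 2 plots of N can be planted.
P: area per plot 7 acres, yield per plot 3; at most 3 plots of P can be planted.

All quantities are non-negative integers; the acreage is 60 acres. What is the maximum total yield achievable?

Take 5×K, 1×Z, and 2×N: area 60 ≤ 60, yield 5·11 + 1·5 + 2·8 = 76.
K has the best ratio (11/7) and is taken to its limit of 5; remaining capacity is filled optimally with the others.

76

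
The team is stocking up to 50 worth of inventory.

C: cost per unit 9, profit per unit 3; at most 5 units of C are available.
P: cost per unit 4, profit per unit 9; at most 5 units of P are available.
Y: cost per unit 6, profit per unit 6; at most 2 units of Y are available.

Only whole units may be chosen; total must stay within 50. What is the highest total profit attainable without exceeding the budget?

63

P has the best ratio (9/4); taking only P gives at most 5×9 = 45 (stopped by the supply cap of 5).
Mixing does better — 2×C, 5×P, and 2×Y: cost 50 ≤ 50, profit 2·3 + 5·9 + 2·6 = 63.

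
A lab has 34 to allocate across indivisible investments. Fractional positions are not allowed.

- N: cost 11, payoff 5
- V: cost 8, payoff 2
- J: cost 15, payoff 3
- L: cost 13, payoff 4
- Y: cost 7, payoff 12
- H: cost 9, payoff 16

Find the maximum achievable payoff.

Allowing fractional choices, the relaxed optimum would be about 35.2, but investments are indivisible.
L + Y + H: cost 13 + 7 + 9 = 29 ≤ 34, payoff 4 + 12 + 16 = 32.
N + Y + H: cost 11 + 7 + 9 = 27 ≤ 34, payoff 5 + 12 + 16 = 33.
J + Y + H: cost 15 + 7 + 9 = 31 ≤ 34, payoff 3 + 12 + 16 = 31.
Best is N, Y, and H with total payoff 33.

33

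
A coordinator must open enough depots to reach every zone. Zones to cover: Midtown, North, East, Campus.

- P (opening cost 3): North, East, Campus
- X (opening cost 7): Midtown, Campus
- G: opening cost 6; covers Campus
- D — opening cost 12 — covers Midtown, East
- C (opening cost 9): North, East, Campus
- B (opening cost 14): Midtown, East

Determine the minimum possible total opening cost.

10

Choose P and X: together they cover Midtown, North, East, Campus — every zone.
Total opening cost: 3 + 7 = 10.
No cover costs less than 10.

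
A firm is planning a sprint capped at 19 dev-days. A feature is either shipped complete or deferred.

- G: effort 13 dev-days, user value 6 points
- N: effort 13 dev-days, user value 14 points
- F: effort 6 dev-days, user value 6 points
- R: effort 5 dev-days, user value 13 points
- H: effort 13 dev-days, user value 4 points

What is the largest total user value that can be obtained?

27

This is a 0-1 knapsack instance.
Take N and R: effort 13 + 5 = 18 ≤ 19, user value 14 + 13 = 27.
No other feasible combination does better.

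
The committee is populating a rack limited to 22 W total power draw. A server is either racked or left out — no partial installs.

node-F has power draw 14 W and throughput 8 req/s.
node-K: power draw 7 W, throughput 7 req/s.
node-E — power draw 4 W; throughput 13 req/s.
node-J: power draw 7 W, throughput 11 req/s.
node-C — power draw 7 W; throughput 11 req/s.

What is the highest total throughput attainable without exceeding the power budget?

node-K + node-E + node-C: power draw 7 + 4 + 7 = 18 ≤ 22, throughput 7 + 13 + 11 = 31.
node-E + node-J + node-C: power draw 4 + 7 + 7 = 18 ≤ 22, throughput 13 + 11 + 11 = 35.
node-K + node-E + node-J: power draw 7 + 4 + 7 = 18 ≤ 22, throughput 7 + 13 + 11 = 31.
Best is node-E, node-J, and node-C with total throughput 35.

35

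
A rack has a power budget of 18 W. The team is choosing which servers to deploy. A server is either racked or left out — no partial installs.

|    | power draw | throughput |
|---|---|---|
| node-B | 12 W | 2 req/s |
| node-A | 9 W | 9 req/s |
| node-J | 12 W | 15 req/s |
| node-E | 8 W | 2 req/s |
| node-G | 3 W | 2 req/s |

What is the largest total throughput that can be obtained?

17

Allowing fractional choices, the relaxed optimum would be about 21.0, but servers are indivisible.
node-J: power draw 12 ≤ 18, throughput 15.
node-J + node-G: power draw 12 + 3 = 15 ≤ 18, throughput 15 + 2 = 17.
node-A + node-G: power draw 9 + 3 = 12 ≤ 18, throughput 9 + 2 = 11.
Best is node-J and node-G with total throughput 17.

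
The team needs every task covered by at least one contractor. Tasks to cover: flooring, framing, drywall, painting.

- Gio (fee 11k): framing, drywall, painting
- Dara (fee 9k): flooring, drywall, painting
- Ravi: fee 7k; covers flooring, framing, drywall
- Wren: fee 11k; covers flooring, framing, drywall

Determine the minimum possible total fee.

This is a weighted set-cover instance.
Choose Dara and Ravi: together they cover flooring, framing, drywall, painting — every task.
Total fee: 9 + 7 = 16.
No cover costs less than 16.

16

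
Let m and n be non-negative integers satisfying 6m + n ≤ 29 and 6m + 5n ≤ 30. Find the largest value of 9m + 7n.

The continuous relaxation peaks at (4.79, 0.25) with value 44.88; rounding to a feasible lattice point costs some objective.
(m,n)=(4,1): 6·4+1·1=25≤29, 6·4+5·1=29≤30, objective 43.
(m,n)=(3,2): 6·3+1·2=20≤29, 6·3+5·2=28≤30, objective 41.
The best lattice point is (4,1), giving 43.

43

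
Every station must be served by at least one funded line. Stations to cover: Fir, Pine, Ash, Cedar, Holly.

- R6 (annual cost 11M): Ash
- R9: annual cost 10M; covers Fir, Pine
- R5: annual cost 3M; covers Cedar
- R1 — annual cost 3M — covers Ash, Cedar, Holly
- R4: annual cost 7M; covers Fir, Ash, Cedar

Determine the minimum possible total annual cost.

13

Choose R9 and R1: together they cover Fir, Pine, Ash, Cedar, Holly — every station.
Total annual cost: 10 + 3 = 13.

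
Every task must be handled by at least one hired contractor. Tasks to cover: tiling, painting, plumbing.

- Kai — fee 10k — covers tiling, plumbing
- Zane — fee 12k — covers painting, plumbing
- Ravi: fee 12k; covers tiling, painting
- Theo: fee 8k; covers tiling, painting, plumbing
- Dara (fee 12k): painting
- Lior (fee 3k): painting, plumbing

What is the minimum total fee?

8

This is an integer covering problem.
Theo alone covers tiling, painting, plumbing — every task.
Total fee: 8.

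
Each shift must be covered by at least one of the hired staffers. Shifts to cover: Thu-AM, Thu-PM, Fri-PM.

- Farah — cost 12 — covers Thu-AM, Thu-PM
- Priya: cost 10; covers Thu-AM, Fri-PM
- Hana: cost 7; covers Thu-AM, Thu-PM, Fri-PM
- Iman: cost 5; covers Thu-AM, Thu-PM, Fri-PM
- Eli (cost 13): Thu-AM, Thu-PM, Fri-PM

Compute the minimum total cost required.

5

Iman alone covers Thu-AM, Thu-PM, Fri-PM — every shift.
Total cost: 5.
No cover costs less than 5.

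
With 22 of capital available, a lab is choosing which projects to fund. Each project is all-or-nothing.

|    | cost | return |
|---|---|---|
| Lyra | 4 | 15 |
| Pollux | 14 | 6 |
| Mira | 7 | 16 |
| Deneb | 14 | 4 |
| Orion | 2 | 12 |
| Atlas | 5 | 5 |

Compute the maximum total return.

48

Take Lyra, Mira, Orion, and Atlas: cost 4 + 7 + 2 + 5 = 18 ≤ 22, return 15 + 16 + 12 + 5 = 48.
No other feasible combination does better.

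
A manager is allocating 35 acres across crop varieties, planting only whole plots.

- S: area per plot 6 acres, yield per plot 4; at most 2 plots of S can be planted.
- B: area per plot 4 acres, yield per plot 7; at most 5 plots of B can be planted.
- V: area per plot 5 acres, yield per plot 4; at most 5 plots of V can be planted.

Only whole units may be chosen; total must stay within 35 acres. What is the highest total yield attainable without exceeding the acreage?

This is a bounded integer knapsack.
5×B and 2×V: area 30 ≤ 35, yield 5·7 + 2·4 = 43.
5×B and 3×V: area 35 ≤ 35, yield 5·7 + 3·4 = 47.
Best is 47.

47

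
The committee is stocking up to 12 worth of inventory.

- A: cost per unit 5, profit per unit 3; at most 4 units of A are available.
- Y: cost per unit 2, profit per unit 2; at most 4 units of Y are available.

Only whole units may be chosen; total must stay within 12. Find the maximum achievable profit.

9

1×A and 3×Y: cost 11 ≤ 12, profit 1·3 + 3·2 = 9.
4×Y: cost 8 ≤ 12, profit 4·2 = 8.
Best is 9.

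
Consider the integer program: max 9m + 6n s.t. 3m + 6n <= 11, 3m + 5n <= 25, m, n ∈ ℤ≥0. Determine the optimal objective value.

The continuous relaxation peaks at (3.67, 0) with value 33.00; rounding to a feasible lattice point costs some objective.
(m,n)=(3,0): 3·3+6·0=9≤11, 3·3+5·0=9≤25, objective 27.
(m,n)=(2,0): 3·2+6·0=6≤11, 3·2+5·0=6≤25, objective 18.
The best lattice point is (3,0), giving 27.

27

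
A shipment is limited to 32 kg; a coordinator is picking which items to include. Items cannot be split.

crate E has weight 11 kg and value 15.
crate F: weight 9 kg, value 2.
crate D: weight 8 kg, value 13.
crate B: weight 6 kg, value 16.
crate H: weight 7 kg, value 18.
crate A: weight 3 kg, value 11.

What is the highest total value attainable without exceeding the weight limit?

This is a 0-1 knapsack instance.
Allowing fractional choices, the relaxed optimum would be about 68.9, but items are indivisible.
crate E + crate B + crate H + crate A: weight 11 + 6 + 7 + 3 = 27 ≤ 32, value 15 + 16 + 18 + 11 = 60.
crate E + crate D + crate B + crate H: weight 11 + 8 + 6 + 7 = 32 ≤ 32, value 15 + 13 + 16 + 18 = 62.
crate D + crate B + crate H + crate A: weight 8 + 6 + 7 + 3 = 24 ≤ 32, value 13 + 16 + 18 + 11 = 58.
Best is crate E, crate D, crate B, and crate H with total value 62.

62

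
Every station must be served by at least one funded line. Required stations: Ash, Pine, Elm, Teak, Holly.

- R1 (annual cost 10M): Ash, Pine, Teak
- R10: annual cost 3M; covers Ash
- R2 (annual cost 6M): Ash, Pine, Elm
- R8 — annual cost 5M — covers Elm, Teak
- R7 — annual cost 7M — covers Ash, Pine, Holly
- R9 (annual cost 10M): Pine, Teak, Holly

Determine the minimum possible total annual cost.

12

This is an integer covering problem.
The greedy cost-per-new-station heuristic would pick R2, R8, and R7 for 18, but a cheaper cover exists.
Choose R8 and R7: together they cover Ash, Pine, Elm, Teak, Holly — every station.
Total annual cost: 5 + 7 = 12.
No cover costs less than 12.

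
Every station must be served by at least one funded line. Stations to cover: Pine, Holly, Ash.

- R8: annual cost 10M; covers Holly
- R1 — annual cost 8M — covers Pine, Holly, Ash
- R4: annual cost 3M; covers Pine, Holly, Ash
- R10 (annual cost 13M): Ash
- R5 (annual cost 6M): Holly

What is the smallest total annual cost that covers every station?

R4 alone covers Pine, Holly, Ash — every station.
Total annual cost: 3.
No cover costs less than 3.

3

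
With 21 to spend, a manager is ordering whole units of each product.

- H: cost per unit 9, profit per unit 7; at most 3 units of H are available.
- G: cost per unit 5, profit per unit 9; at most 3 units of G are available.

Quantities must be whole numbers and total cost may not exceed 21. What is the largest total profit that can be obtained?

27

This is a bounded integer knapsack.
3×G: cost 15 ≤ 21, profit 3·9 = 27.
1×H and 2×G: cost 19 ≤ 21, profit 1·7 + 2·9 = 25.
Best is 27.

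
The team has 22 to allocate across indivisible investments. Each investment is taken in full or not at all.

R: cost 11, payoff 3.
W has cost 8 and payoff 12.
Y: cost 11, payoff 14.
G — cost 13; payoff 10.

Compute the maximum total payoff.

26

Take W and Y: cost 8 + 11 = 19 ≤ 22, payoff 12 + 14 = 26.
No other feasible combination does better.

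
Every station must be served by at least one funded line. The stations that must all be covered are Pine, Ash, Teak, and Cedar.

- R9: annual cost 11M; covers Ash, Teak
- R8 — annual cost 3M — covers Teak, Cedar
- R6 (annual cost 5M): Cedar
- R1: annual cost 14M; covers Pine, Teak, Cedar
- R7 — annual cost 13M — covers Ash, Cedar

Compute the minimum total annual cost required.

The greedy cost-per-new-station heuristic would pick R8, R9, and R1 for 28, but a cheaper cover exists.
Choose R9 and R1: together they cover Pine, Ash, Teak, Cedar — every station.
Total annual cost: 11 + 14 = 25.
No cover costs less than 25.

25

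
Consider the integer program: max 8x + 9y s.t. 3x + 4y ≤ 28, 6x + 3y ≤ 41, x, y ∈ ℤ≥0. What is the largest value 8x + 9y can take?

68

(x,y)=(4,4): 3·4+4·4=28≤28, 6·4+3·4=36≤41, objective 68.
(x,y)=(5,3): 3·5+4·3=27≤28, 6·5+3·3=39≤41, objective 67.
(x,y)=(3,4): 3·3+4·4=25≤28, 6·3+3·4=30≤41, objective 60.
The best lattice point is (4,4), giving 68.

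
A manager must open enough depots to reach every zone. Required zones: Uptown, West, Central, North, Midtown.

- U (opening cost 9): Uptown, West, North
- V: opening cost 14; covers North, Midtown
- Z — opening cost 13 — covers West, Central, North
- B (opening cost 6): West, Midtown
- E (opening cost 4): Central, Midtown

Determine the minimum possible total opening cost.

13

Choose U and E: together they cover Uptown, West, Central, North, Midtown — every zone.
Total opening cost: 9 + 4 = 13.
No cover costs less than 13.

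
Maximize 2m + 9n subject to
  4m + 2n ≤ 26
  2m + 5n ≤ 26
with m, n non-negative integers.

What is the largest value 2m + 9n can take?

45

(m,n)=(0,5) is feasible, giving 45.
(m,n)=(1,4) is feasible, giving 38.
No feasible integer point exceeds 45.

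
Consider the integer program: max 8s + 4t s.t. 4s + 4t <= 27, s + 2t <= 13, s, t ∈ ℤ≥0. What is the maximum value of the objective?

48

(s,t)=(6,0) is feasible, giving 48.
(s,t)=(5,1) is feasible, giving 44.
(s,t)=(5,0) is feasible, giving 40.
Maximum is 48 at (s,t)=(6,0).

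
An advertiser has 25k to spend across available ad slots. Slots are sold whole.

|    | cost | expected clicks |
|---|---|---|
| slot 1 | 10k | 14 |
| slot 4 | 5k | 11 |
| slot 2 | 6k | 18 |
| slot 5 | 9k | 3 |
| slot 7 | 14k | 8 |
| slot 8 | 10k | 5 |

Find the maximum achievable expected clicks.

Allowing fractional choices, the relaxed optimum would be about 45.3, but ad slots are indivisible.
slot 1 + slot 4 + slot 2: cost 10 + 5 + 6 = 21 ≤ 25, expected clicks 14 + 11 + 18 = 43.
slot 4 + slot 2 + slot 7: cost 5 + 6 + 14 = 25 ≤ 25, expected clicks 11 + 18 + 8 = 37.
Best is slot 1, slot 4, and slot 2 with total expected clicks 43.

43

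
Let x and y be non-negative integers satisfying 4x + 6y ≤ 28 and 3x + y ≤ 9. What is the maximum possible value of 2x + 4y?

18

The continuous relaxation peaks at (0, 4.67) with value 18.67; rounding to a feasible lattice point costs some objective.
(x,y)=(1,4) is feasible, giving 18.
(x,y)=(0,4) is feasible, giving 16.
(x,y)=(2,3) is feasible, giving 16.
(x,y)=(1,3) is feasible, giving 14.
The best lattice point is (1,4), giving 18.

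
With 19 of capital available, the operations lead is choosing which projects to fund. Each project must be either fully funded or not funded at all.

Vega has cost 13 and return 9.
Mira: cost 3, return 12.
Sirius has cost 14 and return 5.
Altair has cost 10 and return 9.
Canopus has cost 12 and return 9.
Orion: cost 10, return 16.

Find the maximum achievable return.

28

Allowing fractional choices, the relaxed optimum would be about 33.4, but projects are indivisible.
Mira + Orion: cost 3 + 10 = 13 ≤ 19, return 12 + 16 = 28.
Mira + Canopus: cost 3 + 12 = 15 ≤ 19, return 12 + 9 = 21.
Mira + Altair: cost 3 + 10 = 13 ≤ 19, return 12 + 9 = 21.
Best is Mira and Orion with total return 28.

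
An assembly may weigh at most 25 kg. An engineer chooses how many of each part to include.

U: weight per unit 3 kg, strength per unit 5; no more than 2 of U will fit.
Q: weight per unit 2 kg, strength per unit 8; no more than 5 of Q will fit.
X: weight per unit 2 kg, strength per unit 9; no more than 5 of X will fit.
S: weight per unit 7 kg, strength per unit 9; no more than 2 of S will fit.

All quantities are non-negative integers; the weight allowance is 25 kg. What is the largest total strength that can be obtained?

X has the best ratio (9/2); taking only X gives at most 5×9 = 45 (stopped by the supply cap of 5).
Mixing does better — 1×U, 5×Q, and 5×X: weight 23 ≤ 25, strength 1·5 + 5·8 + 5·9 = 90.

90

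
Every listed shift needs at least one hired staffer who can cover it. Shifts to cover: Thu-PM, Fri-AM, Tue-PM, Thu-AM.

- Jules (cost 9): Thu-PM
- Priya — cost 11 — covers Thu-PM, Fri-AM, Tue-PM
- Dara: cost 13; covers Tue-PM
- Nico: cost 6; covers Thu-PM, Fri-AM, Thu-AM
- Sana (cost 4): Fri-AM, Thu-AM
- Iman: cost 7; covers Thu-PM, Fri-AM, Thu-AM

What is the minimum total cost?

This is a weighted set-cover instance.
Choose Priya and Sana: together they cover Thu-PM, Fri-AM, Tue-PM, Thu-AM — every shift.
Total cost: 11 + 4 = 15.

15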